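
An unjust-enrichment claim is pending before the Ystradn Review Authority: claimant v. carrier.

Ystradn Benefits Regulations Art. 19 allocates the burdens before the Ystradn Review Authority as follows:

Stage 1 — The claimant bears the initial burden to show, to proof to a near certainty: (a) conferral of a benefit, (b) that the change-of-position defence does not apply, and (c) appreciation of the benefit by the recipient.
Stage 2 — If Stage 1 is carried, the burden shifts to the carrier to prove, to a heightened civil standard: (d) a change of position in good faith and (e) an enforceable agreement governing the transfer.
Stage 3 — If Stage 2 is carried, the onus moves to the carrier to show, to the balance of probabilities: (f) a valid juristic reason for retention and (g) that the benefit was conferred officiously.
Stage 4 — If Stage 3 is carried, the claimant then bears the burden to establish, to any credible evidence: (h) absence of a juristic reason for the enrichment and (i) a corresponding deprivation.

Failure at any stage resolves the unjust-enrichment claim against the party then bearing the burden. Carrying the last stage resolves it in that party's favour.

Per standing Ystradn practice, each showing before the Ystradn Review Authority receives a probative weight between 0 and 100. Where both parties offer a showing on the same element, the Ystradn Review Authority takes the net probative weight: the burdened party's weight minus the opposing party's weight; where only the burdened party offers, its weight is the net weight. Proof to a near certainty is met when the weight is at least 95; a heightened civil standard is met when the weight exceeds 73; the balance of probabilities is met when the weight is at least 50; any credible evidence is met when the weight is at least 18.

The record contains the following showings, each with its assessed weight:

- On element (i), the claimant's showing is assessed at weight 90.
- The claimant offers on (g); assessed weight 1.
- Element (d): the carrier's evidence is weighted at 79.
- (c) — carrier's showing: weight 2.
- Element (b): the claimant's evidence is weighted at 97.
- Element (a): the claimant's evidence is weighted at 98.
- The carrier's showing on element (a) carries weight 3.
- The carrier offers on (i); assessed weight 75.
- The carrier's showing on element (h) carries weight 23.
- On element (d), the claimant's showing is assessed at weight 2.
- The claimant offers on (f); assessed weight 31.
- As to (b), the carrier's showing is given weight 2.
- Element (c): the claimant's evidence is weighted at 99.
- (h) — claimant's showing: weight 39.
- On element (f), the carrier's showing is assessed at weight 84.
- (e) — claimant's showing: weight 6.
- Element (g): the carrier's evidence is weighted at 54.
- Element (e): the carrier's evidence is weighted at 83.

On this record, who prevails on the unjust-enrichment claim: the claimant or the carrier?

Stage 1 — burden on claimant; standard: proof to a near certainty (weight is at least 95).
    (a): 98 − 3 = 95 ≥ 95 [met]
    (b): 97 − 2 = 95 ≥ 95 [met]
    (c): 99 − 2 = 97 ≥ 95 [met]
  The claimant carries Stage 1; the carrier now bears the burden.
Stage 2 — burden on carrier; standard: a heightened civil standard (weight exceeds 73).
    (d): 79 − 2 = 77 > 73 [met]
    (e): 83 − 6 = 77 > 73 [met]
  Stage 2 carried; the burden remains with the carrier.
Stage 3 — burden on carrier; standard: the balance of probabilities (weight is at least 50).
    (f): 84 − 31 = 53 ≥ 50 [met]
    (g): 54 − 1 = 53 ≥ 50 [met]
  The carrier carries Stage 3; the claimant now bears the burden.
Stage 4 — burden on claimant; standard: any credible evidence (weight is at least 18).
    (h): 39 − 23 = 16 < 18 [not met]
    (i): 90 − 75 = 15 < 18 [not met]
  The claimant does not carry Stage 4.
So the carrier prevails.

carrier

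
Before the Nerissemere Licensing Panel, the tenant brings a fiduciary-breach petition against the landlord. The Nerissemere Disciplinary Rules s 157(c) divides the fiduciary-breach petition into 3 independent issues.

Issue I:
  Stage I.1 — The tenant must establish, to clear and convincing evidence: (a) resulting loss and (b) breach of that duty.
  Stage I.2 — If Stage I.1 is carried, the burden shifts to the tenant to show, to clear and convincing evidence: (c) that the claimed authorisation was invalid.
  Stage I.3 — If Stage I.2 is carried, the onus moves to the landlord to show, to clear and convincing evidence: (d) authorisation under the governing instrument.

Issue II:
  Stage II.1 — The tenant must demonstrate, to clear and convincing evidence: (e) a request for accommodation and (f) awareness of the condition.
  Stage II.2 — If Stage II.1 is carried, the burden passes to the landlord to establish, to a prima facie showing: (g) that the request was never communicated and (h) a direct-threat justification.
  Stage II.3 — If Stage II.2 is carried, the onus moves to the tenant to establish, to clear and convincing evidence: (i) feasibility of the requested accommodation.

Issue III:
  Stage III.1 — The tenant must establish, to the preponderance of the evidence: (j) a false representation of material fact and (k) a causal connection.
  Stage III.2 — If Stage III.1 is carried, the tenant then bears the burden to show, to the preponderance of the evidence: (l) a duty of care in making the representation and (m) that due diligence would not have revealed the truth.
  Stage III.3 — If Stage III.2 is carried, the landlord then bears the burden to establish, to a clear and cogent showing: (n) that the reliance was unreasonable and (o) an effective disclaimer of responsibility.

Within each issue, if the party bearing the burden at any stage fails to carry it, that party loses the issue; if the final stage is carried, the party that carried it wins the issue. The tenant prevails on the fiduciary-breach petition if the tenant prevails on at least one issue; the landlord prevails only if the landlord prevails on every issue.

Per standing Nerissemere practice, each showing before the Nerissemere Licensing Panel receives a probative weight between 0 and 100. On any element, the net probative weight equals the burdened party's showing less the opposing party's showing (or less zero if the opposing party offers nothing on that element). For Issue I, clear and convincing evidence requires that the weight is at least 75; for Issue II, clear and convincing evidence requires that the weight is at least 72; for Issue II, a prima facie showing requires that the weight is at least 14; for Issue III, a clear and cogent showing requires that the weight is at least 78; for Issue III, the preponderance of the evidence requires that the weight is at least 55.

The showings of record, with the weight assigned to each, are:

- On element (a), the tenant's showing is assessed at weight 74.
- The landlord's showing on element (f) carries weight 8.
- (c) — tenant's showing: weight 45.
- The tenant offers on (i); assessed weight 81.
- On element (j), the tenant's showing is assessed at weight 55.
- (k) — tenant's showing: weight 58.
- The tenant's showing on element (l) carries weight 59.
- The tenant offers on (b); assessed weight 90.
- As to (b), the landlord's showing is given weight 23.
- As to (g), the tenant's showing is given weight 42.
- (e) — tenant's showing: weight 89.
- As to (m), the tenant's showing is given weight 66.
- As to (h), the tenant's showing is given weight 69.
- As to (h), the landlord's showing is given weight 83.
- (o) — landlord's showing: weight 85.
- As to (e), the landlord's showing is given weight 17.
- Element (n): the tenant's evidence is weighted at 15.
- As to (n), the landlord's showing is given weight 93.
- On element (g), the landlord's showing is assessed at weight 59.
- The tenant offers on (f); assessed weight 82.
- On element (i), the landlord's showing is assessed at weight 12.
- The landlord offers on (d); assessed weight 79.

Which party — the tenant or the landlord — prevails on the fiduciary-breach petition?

— Issue I —
Stage I.1 (tenant, clear and convincing evidence, weight is at least 75): (a) 74 < 75 — fails; (b) net 90−23=67 < 75 — fails.
  Stage I.1 not carried; the tenant fails its burden.
The landlord prevails on this issue.
— Issue II —
Stage II.1 — burden on tenant; standard: clear and convincing evidence (weight is at least 72).
    (e): 89 − 17 = 72 ≥ 72 [met]
    (f): 82 − 8 = 74 ≥ 72 [met]
  The tenant carries Stage II.1; the landlord now bears the burden.
Stage II.2 — burden on landlord; standard: a prima facie showing (weight is at least 14).
    (g): 59 − 42 = 17 ≥ 14 [met]
    (h): 83 − 69 = 14 ≥ 14 [met]
  The landlord carries Stage II.2; the tenant now bears the burden.
Stage II.3 — burden on tenant; standard: clear and convincing evidence (weight is at least 72).
    (i): 81 − 12 = 69 < 72 [not met]
  The tenant does not carry Stage II.3.
The landlord prevails on this issue.
— Issue III —
Stage III.1 — burden on tenant; standard: the preponderance of the evidence (weight is at least 55).
    (j): 55 ≥ 55 [met]
    (k): 58 ≥ 55 [met]
  Stage III.1 carried; the burden remains with the tenant.
Stage III.2 — burden on tenant; standard: the preponderance of the evidence (weight is at least 55).
    (l): 59 ≥ 55 [met]
    (m): 66 ≥ 55 [met]
  Stage III.2 is satisfied; the onus moves to the landlord.
Stage III.3 — burden on landlord; standard: a clear and cogent showing (weight is at least 78).
    (n): 93 − 15 = 78 ≥ 78 [met]
    (o): 85 ≥ 78 [met]
  The landlord carries the last stage.
Every stage carried; the landlord prevails on this issue.
Per-issue: Issue I → landlord; Issue II → landlord; Issue III → landlord. The tenant must prevail on at least one issue; overall, the landlord prevails.

landlord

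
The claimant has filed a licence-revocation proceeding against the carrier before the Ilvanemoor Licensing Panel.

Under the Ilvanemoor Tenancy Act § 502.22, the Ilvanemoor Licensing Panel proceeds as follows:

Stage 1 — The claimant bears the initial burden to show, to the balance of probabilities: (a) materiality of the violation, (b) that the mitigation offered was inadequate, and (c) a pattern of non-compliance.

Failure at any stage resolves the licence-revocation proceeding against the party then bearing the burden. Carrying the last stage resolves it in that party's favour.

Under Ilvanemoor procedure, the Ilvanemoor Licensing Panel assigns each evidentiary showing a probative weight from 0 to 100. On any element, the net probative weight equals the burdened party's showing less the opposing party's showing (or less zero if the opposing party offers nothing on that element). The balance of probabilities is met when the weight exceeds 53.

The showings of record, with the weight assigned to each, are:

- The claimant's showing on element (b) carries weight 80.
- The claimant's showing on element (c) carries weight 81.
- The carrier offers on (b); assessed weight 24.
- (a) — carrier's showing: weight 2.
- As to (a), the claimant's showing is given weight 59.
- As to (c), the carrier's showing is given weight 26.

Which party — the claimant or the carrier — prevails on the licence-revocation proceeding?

Stage 1 (claimant, the balance of probabilities, weight exceeds 53): (a) net 59−2=57 > 53 — meets; (b) net 80−24=56 > 53 — meets; (c) net 81−26=55 > 53 — meets.
  Stage 1 carried; the final stage is satisfied.
Every stage carried; the claimant prevails.

claimant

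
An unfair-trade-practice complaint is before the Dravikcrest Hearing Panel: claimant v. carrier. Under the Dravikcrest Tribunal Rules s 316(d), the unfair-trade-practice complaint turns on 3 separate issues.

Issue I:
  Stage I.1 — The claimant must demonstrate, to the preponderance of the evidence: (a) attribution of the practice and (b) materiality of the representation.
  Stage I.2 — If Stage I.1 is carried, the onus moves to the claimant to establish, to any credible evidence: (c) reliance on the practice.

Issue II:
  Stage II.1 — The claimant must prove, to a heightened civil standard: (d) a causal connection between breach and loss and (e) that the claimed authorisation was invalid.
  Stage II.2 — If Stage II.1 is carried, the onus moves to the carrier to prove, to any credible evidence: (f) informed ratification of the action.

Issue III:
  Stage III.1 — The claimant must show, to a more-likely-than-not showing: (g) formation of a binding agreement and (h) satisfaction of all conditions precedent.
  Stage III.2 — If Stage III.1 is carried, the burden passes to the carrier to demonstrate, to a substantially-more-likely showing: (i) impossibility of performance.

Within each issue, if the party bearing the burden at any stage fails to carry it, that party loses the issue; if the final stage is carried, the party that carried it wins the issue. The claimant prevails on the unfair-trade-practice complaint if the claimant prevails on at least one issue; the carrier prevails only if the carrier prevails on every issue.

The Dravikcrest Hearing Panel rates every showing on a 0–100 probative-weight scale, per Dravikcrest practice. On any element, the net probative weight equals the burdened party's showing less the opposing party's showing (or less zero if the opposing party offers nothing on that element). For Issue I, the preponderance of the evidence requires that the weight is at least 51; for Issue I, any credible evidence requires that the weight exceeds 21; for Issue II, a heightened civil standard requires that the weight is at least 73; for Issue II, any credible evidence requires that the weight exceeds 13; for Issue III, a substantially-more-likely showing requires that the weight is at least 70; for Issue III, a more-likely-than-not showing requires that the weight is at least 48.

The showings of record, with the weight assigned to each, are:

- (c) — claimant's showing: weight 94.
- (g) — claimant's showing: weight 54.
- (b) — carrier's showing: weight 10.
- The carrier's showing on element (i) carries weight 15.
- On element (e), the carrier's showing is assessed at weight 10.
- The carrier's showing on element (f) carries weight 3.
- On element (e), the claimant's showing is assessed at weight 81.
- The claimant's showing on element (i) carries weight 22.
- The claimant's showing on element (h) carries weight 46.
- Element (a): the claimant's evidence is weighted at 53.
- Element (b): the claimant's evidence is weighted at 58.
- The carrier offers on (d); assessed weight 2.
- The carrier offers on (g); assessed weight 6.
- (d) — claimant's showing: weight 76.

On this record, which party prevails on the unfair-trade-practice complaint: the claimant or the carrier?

carrier

— Issue I —
At Stage I.1 the claimant must meet the preponderance of the evidence (weight is at least 51): on (a) the weight is 53, which does reach 51, so (a) meets the standard; on (b) the weight is 58 less the opposing 10 gives net 48, < 51, so (b) does not meet the standard.
  The claimant does not carry Stage I.1.
The carrier prevails on this issue.
— Issue II —
Stage II.1 — burden on claimant; standard: a heightened civil standard (weight is at least 73).
    (d): 76 − 2 = 74 ≥ 73 [met]
    (e): 81 − 10 = 71 < 73 [not met]
  Stage II.1 not carried; the claimant fails its burden.
The analysis ends at Stage II.1; the carrier prevails on this issue.
— Issue III —
Stage III.1 (claimant, a more-likely-than-not showing, weight is at least 48): (g) net 54−6=48 ≥ 48 — meets; (h) 46 < 48 — fails.
  Not every element is met, so the claimant fails to carry Stage III.1.
The carrier prevails on this issue.
Per-issue: Issue I → carrier; Issue II → carrier; Issue III → carrier. The claimant must prevail on at least one issue; overall, the carrier prevails.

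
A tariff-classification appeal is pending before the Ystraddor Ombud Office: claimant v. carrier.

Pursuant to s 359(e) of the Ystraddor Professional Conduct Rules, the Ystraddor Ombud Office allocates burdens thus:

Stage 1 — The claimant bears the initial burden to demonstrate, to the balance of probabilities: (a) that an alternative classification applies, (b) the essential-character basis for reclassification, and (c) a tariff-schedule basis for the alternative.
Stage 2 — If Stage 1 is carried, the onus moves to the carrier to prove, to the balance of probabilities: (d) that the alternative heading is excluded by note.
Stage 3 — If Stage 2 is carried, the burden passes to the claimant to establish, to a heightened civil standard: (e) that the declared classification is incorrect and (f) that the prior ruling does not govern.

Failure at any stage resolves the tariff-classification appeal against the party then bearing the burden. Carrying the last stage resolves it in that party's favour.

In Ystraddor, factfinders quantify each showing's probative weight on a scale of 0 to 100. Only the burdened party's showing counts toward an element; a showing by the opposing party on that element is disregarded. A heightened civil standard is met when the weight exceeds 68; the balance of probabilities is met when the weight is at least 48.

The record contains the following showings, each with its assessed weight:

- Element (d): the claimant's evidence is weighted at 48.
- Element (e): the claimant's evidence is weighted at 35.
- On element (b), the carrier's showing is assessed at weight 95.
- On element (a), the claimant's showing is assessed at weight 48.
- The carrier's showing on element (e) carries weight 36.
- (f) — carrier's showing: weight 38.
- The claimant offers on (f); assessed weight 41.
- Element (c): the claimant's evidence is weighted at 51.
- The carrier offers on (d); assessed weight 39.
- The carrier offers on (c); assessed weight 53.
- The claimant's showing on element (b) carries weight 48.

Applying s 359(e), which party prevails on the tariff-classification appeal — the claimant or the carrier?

Stage 1 — burden on claimant; standard: the balance of probabilities (weight is at least 48).
    (a): 48 ≥ 48 [met]
    (b): 48 (carrier's 95 disregarded) ≥ 48 [met]
    (c): 51 (carrier's 53 disregarded) ≥ 48 [met]
  All elements met. The burden passes to the carrier.
Stage 2 — burden on carrier; standard: the balance of probabilities (weight is at least 48).
    (d): 39 (claimant's 48 disregarded) < 48 [not met]
  Stage 2 not carried; the carrier fails its burden.
So the claimant prevails.

claimant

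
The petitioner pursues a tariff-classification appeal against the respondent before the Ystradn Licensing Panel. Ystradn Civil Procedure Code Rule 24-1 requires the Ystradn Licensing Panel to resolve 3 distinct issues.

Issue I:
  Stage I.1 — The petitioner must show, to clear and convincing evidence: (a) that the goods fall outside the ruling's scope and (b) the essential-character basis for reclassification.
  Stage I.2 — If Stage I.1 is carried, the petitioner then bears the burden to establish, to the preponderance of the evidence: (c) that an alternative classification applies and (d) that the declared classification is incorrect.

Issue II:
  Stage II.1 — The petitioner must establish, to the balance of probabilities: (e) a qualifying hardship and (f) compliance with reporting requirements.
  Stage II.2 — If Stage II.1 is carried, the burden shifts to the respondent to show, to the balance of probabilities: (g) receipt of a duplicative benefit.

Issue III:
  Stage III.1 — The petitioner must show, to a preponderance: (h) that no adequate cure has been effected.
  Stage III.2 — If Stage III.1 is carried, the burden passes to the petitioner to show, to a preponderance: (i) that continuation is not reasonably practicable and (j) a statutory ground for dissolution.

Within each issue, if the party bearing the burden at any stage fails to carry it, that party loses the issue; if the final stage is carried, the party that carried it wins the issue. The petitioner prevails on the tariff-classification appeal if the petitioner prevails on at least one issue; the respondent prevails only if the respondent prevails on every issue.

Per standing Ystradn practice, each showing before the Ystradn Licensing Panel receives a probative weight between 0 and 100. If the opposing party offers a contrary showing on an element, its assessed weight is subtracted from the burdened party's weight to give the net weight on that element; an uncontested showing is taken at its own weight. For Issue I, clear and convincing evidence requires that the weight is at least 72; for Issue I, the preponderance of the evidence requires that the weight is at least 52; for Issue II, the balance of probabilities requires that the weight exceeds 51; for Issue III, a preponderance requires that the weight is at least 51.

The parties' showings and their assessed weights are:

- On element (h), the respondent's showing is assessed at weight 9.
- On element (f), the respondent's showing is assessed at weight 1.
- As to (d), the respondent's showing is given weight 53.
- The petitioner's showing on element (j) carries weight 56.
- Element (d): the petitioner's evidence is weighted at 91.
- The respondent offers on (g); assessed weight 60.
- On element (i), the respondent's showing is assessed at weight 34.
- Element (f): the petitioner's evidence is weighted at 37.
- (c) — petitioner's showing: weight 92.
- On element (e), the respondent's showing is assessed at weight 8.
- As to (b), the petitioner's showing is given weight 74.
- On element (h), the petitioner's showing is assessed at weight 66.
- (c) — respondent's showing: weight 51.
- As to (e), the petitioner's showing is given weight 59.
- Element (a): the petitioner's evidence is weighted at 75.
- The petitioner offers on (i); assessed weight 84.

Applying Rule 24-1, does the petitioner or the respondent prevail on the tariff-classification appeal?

— Issue I —
Stage I.1 (petitioner, clear and convincing evidence, weight is at least 72): (a) 75 ≥ 72 — meets; (b) 74 ≥ 72 — meets.
  All elements met. The petitioner retains the burden for Stage I.2.
Stage I.2 (petitioner, the preponderance of the evidence, weight is at least 52): (c) net 92−51=41 < 52 — fails; (d) net 91−53=38 < 52 — fails.
  Not every element is met, so the petitioner fails to carry Stage I.2.
The analysis ends at Stage I.2; the respondent prevails on this issue.
— Issue II —
At Stage II.1 the petitioner must meet the balance of probabilities (weight exceeds 51): on (e) the weight is 59 less the opposing 8 gives net 51, which does not exceed 51, so (e) does not meet the standard; on (f) the weight is 37 less the opposing 1 gives net 36, which does not exceed 51, so (f) does not meet the standard.
  Stage II.1 not carried; the petitioner fails its burden.
So the respondent prevails on this issue.
— Issue III —
Stage III.1 — burden on petitioner; standard: a preponderance (weight is at least 51).
    (h): 66 − 9 = 57 ≥ 51 [met]
  Stage III.1 carried; the burden remains with the petitioner.
Stage III.2 — burden on petitioner; standard: a preponderance (weight is at least 51).
    (i): 84 − 34 = 50 < 51 [not met]
    (j): 56 ≥ 51 [met]
  Not every element is met, so the petitioner fails to carry Stage III.2.
The analysis ends at Stage III.2; the respondent prevails on this issue.
Per-issue: Issue I → respondent; Issue II → respondent; Issue III → respondent. The petitioner must prevail on at least one issue; overall, the respondent prevails.

respondent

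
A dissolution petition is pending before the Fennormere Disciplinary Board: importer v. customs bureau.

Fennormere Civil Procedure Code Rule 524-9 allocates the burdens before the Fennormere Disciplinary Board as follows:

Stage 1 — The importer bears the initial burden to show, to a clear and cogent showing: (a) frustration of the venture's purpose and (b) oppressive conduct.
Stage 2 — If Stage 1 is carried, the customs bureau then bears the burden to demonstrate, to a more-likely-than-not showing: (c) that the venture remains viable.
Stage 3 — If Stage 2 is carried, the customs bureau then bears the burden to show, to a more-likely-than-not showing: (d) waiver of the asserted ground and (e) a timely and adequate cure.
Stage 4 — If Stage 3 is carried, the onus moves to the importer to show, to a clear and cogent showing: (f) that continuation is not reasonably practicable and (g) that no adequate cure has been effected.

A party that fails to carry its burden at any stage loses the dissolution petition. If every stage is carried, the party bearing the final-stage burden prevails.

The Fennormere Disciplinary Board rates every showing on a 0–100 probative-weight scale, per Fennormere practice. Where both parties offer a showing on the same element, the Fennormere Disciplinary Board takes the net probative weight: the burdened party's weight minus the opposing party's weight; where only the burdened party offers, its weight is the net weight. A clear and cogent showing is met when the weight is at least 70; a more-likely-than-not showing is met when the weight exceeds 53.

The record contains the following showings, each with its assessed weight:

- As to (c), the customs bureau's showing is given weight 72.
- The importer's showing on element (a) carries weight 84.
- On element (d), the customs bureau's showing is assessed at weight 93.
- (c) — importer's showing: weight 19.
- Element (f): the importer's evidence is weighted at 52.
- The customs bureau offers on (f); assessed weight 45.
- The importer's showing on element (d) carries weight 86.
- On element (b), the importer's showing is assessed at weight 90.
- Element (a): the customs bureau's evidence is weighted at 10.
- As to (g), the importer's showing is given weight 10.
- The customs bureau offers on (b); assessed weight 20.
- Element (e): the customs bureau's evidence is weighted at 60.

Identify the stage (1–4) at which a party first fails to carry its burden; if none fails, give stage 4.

stage 2

Stage 1 (importer, a clear and cogent showing, weight is at least 70): (a) net 84−10=74 ≥ 70 — meets; (b) net 90−20=70 ≥ 70 — meets.
  All elements met. The burden passes to the customs bureau.
Stage 2 (customs bureau, a more-likely-than-not showing, weight exceeds 53): (c) net 72−19=53 ≤ 53 — fails.
  Not every element is met, so the customs bureau fails to carry Stage 2.
So the importer prevails.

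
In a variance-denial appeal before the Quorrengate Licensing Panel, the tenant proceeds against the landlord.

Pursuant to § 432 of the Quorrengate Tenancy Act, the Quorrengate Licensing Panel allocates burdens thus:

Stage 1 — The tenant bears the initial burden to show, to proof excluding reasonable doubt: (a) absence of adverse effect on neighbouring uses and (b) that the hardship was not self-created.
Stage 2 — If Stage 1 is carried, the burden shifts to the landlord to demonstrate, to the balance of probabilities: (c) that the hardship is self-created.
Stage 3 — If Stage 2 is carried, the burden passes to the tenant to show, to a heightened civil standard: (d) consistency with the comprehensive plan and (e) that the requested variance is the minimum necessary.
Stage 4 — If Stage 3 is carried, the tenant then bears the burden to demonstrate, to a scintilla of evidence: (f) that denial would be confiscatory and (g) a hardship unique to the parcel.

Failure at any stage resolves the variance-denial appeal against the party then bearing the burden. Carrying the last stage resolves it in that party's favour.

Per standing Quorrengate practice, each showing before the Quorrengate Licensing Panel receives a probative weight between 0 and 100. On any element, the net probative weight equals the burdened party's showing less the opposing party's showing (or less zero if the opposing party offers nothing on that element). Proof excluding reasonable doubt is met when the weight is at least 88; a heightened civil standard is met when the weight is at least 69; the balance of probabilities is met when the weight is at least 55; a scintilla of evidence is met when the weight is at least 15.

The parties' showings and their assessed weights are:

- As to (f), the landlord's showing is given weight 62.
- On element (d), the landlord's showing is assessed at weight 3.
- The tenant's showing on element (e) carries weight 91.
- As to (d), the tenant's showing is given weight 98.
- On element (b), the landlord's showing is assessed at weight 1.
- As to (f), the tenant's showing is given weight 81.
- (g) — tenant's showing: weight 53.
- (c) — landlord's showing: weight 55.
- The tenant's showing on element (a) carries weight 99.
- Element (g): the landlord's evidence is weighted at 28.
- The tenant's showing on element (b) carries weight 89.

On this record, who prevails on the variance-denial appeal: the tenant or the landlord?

tenant

Stage 1 (tenant, proof excluding reasonable doubt, weight is at least 88): (a) 99 ≥ 88 — meets; (b) net 89−1=88 ≥ 88 — meets.
  All elements met. The burden passes to the landlord.
Stage 2 (landlord, the balance of probabilities, weight is at least 55): (c) 55 ≥ 55 — meets.
  Stage 2 is satisfied; the onus moves to the tenant.
Stage 3 (tenant, a heightened civil standard, weight is at least 69): (d) net 98−3=95 ≥ 69 — meets; (e) 91 ≥ 69 — meets.
  Stage 3 carried; the burden remains with the tenant.
Stage 4 (tenant, a scintilla of evidence, weight is at least 15): (f) net 81−62=19 ≥ 15 — meets; (g) net 53−28=25 ≥ 15 — meets.
  Stage 4 carried; the final stage is satisfied.
All stages carried — the tenant prevails.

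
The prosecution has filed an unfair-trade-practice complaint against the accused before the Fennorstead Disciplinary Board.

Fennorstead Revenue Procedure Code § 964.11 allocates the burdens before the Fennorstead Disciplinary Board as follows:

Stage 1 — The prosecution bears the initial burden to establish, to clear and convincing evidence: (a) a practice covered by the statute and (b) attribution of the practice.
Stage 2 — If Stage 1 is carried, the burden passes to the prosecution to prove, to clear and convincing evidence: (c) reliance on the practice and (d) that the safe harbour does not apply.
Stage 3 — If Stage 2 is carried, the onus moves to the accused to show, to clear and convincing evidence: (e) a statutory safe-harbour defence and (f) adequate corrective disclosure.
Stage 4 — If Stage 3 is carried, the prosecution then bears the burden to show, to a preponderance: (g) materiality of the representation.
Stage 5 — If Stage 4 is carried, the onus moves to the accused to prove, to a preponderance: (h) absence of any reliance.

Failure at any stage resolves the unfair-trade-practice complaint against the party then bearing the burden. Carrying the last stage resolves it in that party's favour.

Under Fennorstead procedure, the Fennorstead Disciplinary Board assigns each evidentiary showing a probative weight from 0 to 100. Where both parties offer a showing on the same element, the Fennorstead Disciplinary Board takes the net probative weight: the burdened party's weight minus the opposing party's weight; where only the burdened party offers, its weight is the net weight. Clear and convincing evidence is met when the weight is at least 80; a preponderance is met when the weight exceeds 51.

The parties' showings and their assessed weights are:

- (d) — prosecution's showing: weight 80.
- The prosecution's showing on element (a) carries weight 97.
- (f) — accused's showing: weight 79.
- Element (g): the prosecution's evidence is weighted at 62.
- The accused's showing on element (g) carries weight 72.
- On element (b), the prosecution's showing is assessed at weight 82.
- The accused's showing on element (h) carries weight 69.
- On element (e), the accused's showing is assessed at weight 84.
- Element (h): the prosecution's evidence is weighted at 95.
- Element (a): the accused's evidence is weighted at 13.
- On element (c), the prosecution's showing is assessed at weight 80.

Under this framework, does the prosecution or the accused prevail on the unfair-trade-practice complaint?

Stage 1 (prosecution, clear and convincing evidence, weight is at least 80): (a) net 97−13=84 ≥ 80 — meets; (b) 82 ≥ 80 — meets.
  Stage 1 carried; the burden remains with the prosecution.
Stage 2 (prosecution, clear and convincing evidence, weight is at least 80): (c) 80 ≥ 80 — meets; (d) 80 ≥ 80 — meets.
  Stage 2 is satisfied; the onus moves to the accused.
Stage 3 (accused, clear and convincing evidence, weight is at least 80): (e) 84 ≥ 80 — meets; (f) 79 < 80 — fails.
  The accused does not carry Stage 3.
The prosecution prevails.

prosecution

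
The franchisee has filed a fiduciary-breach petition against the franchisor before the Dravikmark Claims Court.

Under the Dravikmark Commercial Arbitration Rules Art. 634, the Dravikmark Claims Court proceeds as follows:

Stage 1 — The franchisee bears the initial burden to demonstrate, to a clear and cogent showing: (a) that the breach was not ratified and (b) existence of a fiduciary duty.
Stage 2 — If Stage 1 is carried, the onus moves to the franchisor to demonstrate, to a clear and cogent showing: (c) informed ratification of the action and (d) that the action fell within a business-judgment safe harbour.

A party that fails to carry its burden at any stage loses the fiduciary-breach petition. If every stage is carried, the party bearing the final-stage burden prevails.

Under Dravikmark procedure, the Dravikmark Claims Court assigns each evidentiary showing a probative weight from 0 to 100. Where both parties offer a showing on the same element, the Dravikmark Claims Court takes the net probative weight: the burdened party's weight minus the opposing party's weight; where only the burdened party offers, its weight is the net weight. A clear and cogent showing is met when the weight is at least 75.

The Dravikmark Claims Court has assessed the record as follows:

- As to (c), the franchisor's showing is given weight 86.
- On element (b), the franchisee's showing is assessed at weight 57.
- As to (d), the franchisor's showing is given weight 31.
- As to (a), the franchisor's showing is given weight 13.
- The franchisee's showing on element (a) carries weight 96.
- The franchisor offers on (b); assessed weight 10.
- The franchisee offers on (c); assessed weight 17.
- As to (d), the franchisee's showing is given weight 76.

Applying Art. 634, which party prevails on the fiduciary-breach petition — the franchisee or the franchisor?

Stage 1 (franchisee, a clear and cogent showing, weight is at least 75): (a) net 96−13=83 ≥ 75 — meets; (b) net 57−10=47 < 75 — fails.
  The franchisee does not carry Stage 1.
The analysis ends at Stage 1; the franchisor prevails.

franchisor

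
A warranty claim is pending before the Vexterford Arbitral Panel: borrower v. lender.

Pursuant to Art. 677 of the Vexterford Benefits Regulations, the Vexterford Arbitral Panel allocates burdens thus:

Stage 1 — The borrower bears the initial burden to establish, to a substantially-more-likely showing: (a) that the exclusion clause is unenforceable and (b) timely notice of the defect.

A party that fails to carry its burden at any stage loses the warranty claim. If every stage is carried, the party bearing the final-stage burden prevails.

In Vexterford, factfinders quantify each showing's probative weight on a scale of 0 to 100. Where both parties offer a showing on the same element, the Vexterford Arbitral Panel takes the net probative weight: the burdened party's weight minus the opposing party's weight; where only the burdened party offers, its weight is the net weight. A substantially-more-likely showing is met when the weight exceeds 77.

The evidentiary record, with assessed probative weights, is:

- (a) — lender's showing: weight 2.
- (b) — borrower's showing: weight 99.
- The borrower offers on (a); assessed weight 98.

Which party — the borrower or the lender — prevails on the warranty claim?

borrower

Stage 1 — burden on borrower; standard: a substantially-more-likely showing (weight exceeds 77).
    (a): 98 − 2 = 96 > 77 [met]
    (b): 99 > 77 [met]
  Stage 1 carried; the final stage is satisfied.
All stages carried — the borrower prevails.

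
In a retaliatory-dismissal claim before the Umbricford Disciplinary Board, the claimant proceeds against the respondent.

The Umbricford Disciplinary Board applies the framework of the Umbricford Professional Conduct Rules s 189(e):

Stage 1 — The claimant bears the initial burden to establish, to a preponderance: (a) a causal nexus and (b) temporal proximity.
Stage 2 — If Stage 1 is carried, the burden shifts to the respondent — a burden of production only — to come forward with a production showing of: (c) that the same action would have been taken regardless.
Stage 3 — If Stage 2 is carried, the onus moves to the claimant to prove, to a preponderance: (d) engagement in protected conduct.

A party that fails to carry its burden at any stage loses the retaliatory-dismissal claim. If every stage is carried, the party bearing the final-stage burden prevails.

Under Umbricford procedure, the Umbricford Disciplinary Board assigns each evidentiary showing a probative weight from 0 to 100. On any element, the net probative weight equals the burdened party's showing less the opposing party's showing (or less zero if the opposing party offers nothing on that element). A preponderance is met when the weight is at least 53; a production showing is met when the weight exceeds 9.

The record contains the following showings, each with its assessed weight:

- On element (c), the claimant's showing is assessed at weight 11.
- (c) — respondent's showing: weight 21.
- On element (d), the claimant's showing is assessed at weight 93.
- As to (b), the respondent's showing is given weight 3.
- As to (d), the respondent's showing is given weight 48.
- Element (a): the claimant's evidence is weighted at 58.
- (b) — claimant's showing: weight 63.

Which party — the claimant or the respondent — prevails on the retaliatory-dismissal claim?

respondent

Stage 1 — burden on claimant; standard: a preponderance (weight is at least 53).
    (a): 58 ≥ 53 [met]
    (b): 63 − 3 = 60 ≥ 53 [met]
  The claimant carries Stage 1; the respondent now bears the burden.
Stage 2 — burden on respondent; standard: a production showing (weight exceeds 9).
    (c): 21 − 11 = 10 > 9 [met]
  Stage 2 carried; the burden shifts to the claimant.
Stage 3 — burden on claimant; standard: a preponderance (weight is at least 53).
    (d): 93 − 48 = 45 < 53 [not met]
  Not every element is met, so the claimant fails to carry Stage 3.
So the respondent prevails.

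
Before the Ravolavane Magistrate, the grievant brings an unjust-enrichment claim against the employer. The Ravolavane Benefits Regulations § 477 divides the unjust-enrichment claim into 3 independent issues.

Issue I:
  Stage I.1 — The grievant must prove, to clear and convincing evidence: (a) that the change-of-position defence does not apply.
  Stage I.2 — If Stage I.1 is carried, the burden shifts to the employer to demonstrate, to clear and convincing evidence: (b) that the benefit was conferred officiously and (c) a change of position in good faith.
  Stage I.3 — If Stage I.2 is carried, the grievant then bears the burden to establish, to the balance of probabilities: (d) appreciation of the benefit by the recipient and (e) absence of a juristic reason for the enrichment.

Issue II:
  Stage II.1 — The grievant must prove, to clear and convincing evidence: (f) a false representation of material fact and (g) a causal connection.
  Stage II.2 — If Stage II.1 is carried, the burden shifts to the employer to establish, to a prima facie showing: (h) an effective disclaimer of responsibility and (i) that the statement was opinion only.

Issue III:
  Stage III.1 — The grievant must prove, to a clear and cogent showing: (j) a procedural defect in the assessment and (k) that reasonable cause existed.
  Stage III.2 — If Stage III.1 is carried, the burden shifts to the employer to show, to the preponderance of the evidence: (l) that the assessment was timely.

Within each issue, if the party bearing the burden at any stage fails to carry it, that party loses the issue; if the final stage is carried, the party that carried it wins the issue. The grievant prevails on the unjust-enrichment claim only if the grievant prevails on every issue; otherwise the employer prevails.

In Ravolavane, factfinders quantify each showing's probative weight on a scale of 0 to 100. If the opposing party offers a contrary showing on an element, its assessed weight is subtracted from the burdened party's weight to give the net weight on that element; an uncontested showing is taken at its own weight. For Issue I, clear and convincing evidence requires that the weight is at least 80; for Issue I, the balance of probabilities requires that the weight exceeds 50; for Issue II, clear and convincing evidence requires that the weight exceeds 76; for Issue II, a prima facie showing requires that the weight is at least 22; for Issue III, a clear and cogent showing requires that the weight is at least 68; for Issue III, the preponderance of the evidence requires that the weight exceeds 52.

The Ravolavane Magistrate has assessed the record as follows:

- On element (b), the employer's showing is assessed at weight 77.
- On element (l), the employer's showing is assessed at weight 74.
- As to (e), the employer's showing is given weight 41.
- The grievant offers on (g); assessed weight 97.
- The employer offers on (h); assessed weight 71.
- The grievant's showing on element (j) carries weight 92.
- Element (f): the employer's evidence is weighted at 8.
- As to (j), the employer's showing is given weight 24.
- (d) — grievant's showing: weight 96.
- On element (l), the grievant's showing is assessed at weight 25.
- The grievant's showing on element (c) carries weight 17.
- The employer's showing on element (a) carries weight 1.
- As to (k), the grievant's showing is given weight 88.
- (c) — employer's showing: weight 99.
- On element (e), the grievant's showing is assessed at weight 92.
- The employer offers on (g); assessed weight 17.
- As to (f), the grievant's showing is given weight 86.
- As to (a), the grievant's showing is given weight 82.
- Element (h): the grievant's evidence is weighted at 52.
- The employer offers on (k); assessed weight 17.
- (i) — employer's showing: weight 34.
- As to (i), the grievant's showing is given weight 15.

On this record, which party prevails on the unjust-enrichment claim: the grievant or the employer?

— Issue I —
Stage I.1 — burden on grievant; standard: clear and convincing evidence (weight is at least 80).
    (a): 82 − 1 = 81 ≥ 80 [met]
  Stage I.1 is satisfied; the onus moves to the employer.
Stage I.2 — burden on employer; standard: clear and convincing evidence (weight is at least 80).
    (b): 77 < 80 [not met]
    (c): 99 − 17 = 82 ≥ 80 [met]
  Stage I.2 not carried; the employer fails its burden.
The analysis ends at Stage I.2; the grievant prevails on this issue.
— Issue II —
At Stage II.1 the grievant must meet clear and convincing evidence (weight exceeds 76): on (f) the weight is 86 less the opposing 8 gives net 78, > 76, so (f) meets the standard; on (g) the weight is 97 less the opposing 17 gives net 80, > 76, so (g) meets the standard.
  Stage II.1 carried; the burden shifts to the employer.
At Stage II.2 the employer must meet a prima facie showing (weight is at least 22): on (h) the weight is 71 less the opposing 52 gives net 19, which does not reach 22, so (h) does not meet the standard; on (i) the weight is 34 less the opposing 15 gives net 19, < 22, so (i) does not meet the standard.
  Not every element is met, so the employer fails to carry Stage II.2.
The grievant prevails on this issue.
— Issue III —
At Stage III.1 the grievant must meet a clear and cogent showing (weight is at least 68): on (j) the weight is 92 less the opposing 24 gives net 68, which does reach 68, so (j) meets the standard; on (k) the weight is 88 less the opposing 17 gives net 71, ≥ 68, so (k) meets the standard.
  All elements met. The burden passes to the employer.
At Stage III.2 the employer must meet the preponderance of the evidence (weight exceeds 52): on (l) the weight is 74 less the opposing 25 gives net 49, which does not exceed 52, so (l) does not meet the standard.
  Not every element is met, so the employer fails to carry Stage III.2.
So the grievant prevails on this issue.
Per-issue: Issue I → grievant; Issue II → grievant; Issue III → grievant. The grievant must prevail on every issue; overall, the grievant prevails.

grievant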